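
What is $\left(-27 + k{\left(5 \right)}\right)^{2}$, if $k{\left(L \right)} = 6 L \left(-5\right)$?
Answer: $31329$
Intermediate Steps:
$k{\left(L \right)} = - 30 L$
$\left(-27 + k{\left(5 \right)}\right)^{2} = \left(-27 - 150\right)^{2} = \left(-177\right)^{2} = 31329$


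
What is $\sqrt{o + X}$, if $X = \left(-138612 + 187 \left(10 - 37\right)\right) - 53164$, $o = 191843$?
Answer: $i \sqrt{4982} \approx 70.583 i$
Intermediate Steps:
$X = -196825$ ($X = \left(-138612 + 187 \left(-27\right)\right) - 53164 = \left(-138612 - 5049\right) - 53164 = -143661 - 53164 = -196825$)
$\sqrt{o + X} = \sqrt{191843 - 196825} = \sqrt{-4982} = i \sqrt{4982}$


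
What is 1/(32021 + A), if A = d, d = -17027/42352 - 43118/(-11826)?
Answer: 250427376/8019747393013 ≈ 3.1226e-5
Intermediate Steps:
d = 812386117/250427376 (d = -17027*1/42352 - 43118*(-1/11826) = -17027/42352 + 21559/5913 = 812386117/250427376 ≈ 3.2440)
A = 812386117/250427376 ≈ 3.2440
1/(32021 + A) = 1/(32021 + 812386117/250427376) = 1/(8019747393013/250427376) = 250427376/8019747393013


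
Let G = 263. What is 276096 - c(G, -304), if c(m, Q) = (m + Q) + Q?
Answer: 276441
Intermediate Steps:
c(m, Q) = m + 2*Q (c(m, Q) = (Q + m) + Q = m + 2*Q)
276096 - c(G, -304) = 276096 - (263 + 2*(-304)) = 276096 - (263 - 608) = 276096 - 1*(-345) = 276096 + 345 = 276441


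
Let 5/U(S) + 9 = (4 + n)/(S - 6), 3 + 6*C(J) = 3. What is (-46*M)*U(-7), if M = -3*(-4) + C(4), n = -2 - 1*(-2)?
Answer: 35880/121 ≈ 296.53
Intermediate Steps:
C(J) = 0 (C(J) = -½ + (⅙)*3 = -½ + ½ = 0)
n = 0 (n = -2 + 2 = 0)
M = 12 (M = -3*(-4) + 0 = 12 + 0 = 12)
U(S) = 5/(-9 + 4/(-6 + S)) (U(S) = 5/(-9 + (4 + 0)/(S - 6)) = 5/(-9 + 4/(-6 + S)))
(-46*M)*U(-7) = (-46*12)*(5*(-6 - 7)/(58 - 9*(-7))) = -2760*(-13)/(58 + 63) = -2760*(-13)/121 = -552*(-65/121) = 35880/121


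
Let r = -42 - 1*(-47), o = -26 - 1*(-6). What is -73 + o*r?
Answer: -173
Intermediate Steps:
o = -20 (o = -26 + 6 = -20)
r = 5 (r = -42 + 47 = 5)
-73 + o*r = -73 - 20*5 = -73 - 100 = -173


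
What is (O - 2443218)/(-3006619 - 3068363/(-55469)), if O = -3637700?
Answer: 168651220271/83385540474 ≈ 2.0225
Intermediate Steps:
(O - 2443218)/(-3006619 - 3068363/(-55469)) = (-3637700 - 2443218)/(-3006619 - 3068363/(-55469)) = -6080918/(-3006619 - 3068363*(-1/55469)) = -6080918/(-3006619 + 3068363/55469) = -6080918/(-166771080948/55469) = -6080918*(-55469/166771080948) = 168651220271/83385540474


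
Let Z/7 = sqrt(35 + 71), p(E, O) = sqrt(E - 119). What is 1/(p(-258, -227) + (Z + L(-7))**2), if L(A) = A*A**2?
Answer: 1/(49*(-49 + sqrt(106))**2 + I*sqrt(377)) ≈ 1.3623e-5 - 3.6e-9*I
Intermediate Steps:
p(E, O) = sqrt(-119 + E)
Z = 7*sqrt(106) (Z = 7*sqrt(35 + 71) = 7*sqrt(106) ≈ 72.069)
L(A) = A**3
1/(p(-258, -227) + (Z + L(-7))**2) = 1/(sqrt(-119 - 258) + (7*sqrt(106) + (-7)**3)**2) = 1/(sqrt(-377) + (7*sqrt(106) - 343)**2) = 1/(I*sqrt(377) + (-343 + 7*sqrt(106))**2) = 1/((-343 + 7*sqrt(106))**2 + I*sqrt(377))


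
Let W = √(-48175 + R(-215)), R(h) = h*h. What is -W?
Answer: -5*I*√78 ≈ -44.159*I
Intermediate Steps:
R(h) = h²
W = 5*I*√78 (W = √(-48175 + (-215)²) = √(-48175 + 46225) = √(-1950) = 5*I*√78 ≈ 44.159*I)
-W = -5*I*√78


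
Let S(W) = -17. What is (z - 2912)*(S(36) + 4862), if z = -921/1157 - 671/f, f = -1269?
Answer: -6905557340270/489411 ≈ -1.4110e+7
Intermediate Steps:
z = -392402/1468233 (z = -921/1157 - 671/(-1269) = -921*1/1157 - 671*(-1/1269) = -921/1157 + 671/1269 = -392402/1468233 ≈ -0.26726)
(z - 2912)*(S(36) + 4862) = (-392402/1468233 - 2912)*(-17 + 4862) = -4275886898/1468233*4845 = -6905557340270/489411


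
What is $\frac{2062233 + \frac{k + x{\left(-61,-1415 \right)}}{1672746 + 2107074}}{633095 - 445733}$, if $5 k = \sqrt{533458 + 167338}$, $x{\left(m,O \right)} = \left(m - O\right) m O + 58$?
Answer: $\frac{649582200719}{59016219570} + \frac{\sqrt{175199}}{1770486587100} \approx 11.007$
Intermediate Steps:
$x{\left(m,O \right)} = 58 + O m \left(m - O\right)$ ($x{\left(m,O \right)} = m \left(m - O\right) O + 58 = O m \left(m - O\right) + 58 = 58 + O m \left(m - O\right)$)
$k = \frac{2 \sqrt{175199}}{5}$ ($k = \frac{\sqrt{533458 + 167338}}{5} = \frac{\sqrt{700796}}{5} = \frac{2 \sqrt{175199}}{5} \approx 167.43$)
$\frac{2062233 + \frac{k + x{\left(-61,-1415 \right)}}{1672746 + 2107074}}{633095 - 445733} = \frac{2062233 + \frac{\frac{2 \sqrt{175199}}{5} - \left(-58 - 122135725 + 5265215\right)}{1672746 + 2107074}}{633095 - 445733} = \frac{2062233 + \frac{\frac{2 \sqrt{175199}}{5} - \left(5265157 - 122135725\right)}{3779820}}{187362} = \left(2062233 + \left(\frac{2 \sqrt{175199}}{5} + \left(58 - 5265215 + 122135725\right)\right) \frac{1}{3779820}\right) \frac{1}{187362} = \left(2062233 + \left(\frac{2 \sqrt{175199}}{5} + 116870568\right) \frac{1}{3779820}\right) \frac{1}{187362} = \left(2062233 + \left(116870568 + \frac{2 \sqrt{175199}}{5}\right) \frac{1}{3779820}\right) \frac{1}{187362} = \left(2062233 + \left(\frac{9739214}{314985} + \frac{\sqrt{175199}}{9449550}\right)\right) \frac{1}{187362} = \left(\frac{649582200719}{314985} + \frac{\sqrt{175199}}{9449550}\right) \frac{1}{187362} = \frac{649582200719}{59016219570} + \frac{\sqrt{175199}}{1770486587100}$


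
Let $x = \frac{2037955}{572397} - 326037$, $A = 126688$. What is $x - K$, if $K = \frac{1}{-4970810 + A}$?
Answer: $- \frac{904012773591577151}{2772760900434} \approx -3.2603 \cdot 10^{5}$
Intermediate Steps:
$K = - \frac{1}{4844122}$ ($K = \frac{1}{-4970810 + 126688} = \frac{1}{-4844122} = - \frac{1}{4844122} \approx -2.0644 \cdot 10^{-7}$)
$x = - \frac{186620562734}{572397}$ ($x = 2037955 \cdot \frac{1}{572397} - 326037 = \frac{2037955}{572397} - 326037 = - \frac{186620562734}{572397} \approx -3.2603 \cdot 10^{5}$)
$x - K = - \frac{186620562734}{572397} - - \frac{1}{4844122} = - \frac{186620562734}{572397} + \frac{1}{4844122} = - \frac{904012773591577151}{2772760900434}$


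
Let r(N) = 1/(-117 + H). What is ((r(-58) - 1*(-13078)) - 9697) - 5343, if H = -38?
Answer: -304111/155 ≈ -1962.0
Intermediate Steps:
r(N) = -1/155 (r(N) = 1/(-117 - 38) = 1/(-155) = -1/155)
((r(-58) - 1*(-13078)) - 9697) - 5343 = ((-1/155 - 1*(-13078)) - 9697) - 5343 = ((-1/155 + 13078) - 9697) - 5343 = (2027089/155 - 9697) - 5343 = 524054/155 - 5343 = -304111/155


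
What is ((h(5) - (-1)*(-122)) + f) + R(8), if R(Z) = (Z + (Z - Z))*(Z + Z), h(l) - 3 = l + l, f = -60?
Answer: -41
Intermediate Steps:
h(l) = 3 + 2*l (h(l) = 3 + (l + l) = 3 + 2*l)
R(Z) = 2*Z² (R(Z) = (Z + 0)*(2*Z) = Z*(2*Z) = 2*Z²)
((h(5) - (-1)*(-122)) + f) + R(8) = (((3 + 2*5) - (-1)*(-122)) - 60) + 2*8² = (((3 + 10) - 1*122) - 60) + 2*64 = ((13 - 122) - 60) + 128 = (-109 - 60) + 128 = -169 + 128 = -41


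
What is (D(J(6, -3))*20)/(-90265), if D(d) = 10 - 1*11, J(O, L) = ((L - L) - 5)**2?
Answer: 4/18053 ≈ 0.00022157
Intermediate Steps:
J(O, L) = 25 (J(O, L) = (0 - 5)**2 = (-5)**2 = 25)
D(d) = -1 (D(d) = 10 - 11 = -1)
(D(J(6, -3))*20)/(-90265) = -1*20/(-90265) = -20*(-1/90265) = 4/18053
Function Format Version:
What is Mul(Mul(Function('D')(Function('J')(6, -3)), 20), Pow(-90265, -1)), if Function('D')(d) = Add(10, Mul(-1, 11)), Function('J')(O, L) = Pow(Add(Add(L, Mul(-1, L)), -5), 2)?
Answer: Rational(4, 18053) ≈ 0.00022157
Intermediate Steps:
Function('J')(O, L) = 25 (Function('J')(O, L) = Pow(Add(0, -5), 2) = Pow(-5, 2) = 25)
Function('D')(d) = -1 (Function('D')(d) = Add(10, -11) = -1)
Mul(Mul(Function('D')(Function('J')(6, -3)), 20), Pow(-90265, -1)) = Mul(Mul(-1, 20), Pow(-90265, -1)) = Mul(-20, Rational(-1, 90265)) = Rational(4, 18053)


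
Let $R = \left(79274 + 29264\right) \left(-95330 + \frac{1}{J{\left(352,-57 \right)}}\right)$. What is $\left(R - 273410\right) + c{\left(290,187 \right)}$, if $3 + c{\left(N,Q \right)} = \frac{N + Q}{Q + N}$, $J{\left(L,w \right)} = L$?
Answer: $- \frac{1821107313283}{176} \approx -1.0347 \cdot 10^{10}$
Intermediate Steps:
$c{\left(N,Q \right)} = -2$ ($c{\left(N,Q \right)} = -3 + \frac{N + Q}{Q + N} = -3 + \frac{N + Q}{N + Q} = -3 + 1 = -2$)
$R = - \frac{1821059192771}{176}$ ($R = \left(79274 + 29264\right) \left(-95330 + \frac{1}{352}\right) = 108538 \left(-95330 + \frac{1}{352}\right) = 108538 \left(- \frac{33556159}{352}\right) = - \frac{1821059192771}{176} \approx -1.0347 \cdot 10^{10}$)
$\left(R - 273410\right) + c{\left(290,187 \right)} = \left(- \frac{1821059192771}{176} - 273410\right) - 2 = - \frac{1821107312931}{176} - 2 = - \frac{1821107313283}{176}$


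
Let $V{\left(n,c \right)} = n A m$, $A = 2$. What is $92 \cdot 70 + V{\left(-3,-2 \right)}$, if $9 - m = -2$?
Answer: $6374$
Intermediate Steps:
$m = 11$ ($m = 9 - -2 = 9 + 2 = 11$)
$V{\left(n,c \right)} = 22 n$ ($V{\left(n,c \right)} = n 2 \cdot 11 = 2 n 11 = 22 n$)
$92 \cdot 70 + V{\left(-3,-2 \right)} = 92 \cdot 70 + 22 \left(-3\right) = 6440 - 66 = 6374$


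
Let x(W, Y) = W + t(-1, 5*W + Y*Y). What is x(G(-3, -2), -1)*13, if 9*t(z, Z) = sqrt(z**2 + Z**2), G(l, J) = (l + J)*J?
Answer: 130 + 13*sqrt(2602)/9 ≈ 203.68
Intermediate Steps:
G(l, J) = J*(J + l) (G(l, J) = (J + l)*J = J*(J + l))
t(z, Z) = sqrt(Z**2 + z**2)/9 (t(z, Z) = sqrt(z**2 + Z**2)/9 = sqrt(Z**2 + z**2)/9)
x(W, Y) = W + sqrt(1 + (Y**2 + 5*W)**2)/9 (x(W, Y) = W + sqrt((5*W + Y*Y)**2 + (-1)**2)/9 = W + sqrt((5*W + Y**2)**2 + 1)/9 = W + sqrt((Y**2 + 5*W)**2 + 1)/9 = W + sqrt(1 + (Y**2 + 5*W)**2)/9)
x(G(-3, -2), -1)*13 = (-2*(-2 - 3) + sqrt(1 + ((-1)**2 + 5*(-2*(-2 - 3)))**2)/9)*13 = (-2*(-5) + sqrt(1 + (1 + 5*(-2*(-5)))**2)/9)*13 = (10 + sqrt(1 + (1 + 5*10)**2)/9)*13 = (10 + sqrt(1 + (1 + 50)**2)/9)*13 = (10 + sqrt(1 + 51**2)/9)*13 = (10 + sqrt(1 + 2601)/9)*13 = (10 + sqrt(2602)/9)*13 = 130 + 13*sqrt(2602)/9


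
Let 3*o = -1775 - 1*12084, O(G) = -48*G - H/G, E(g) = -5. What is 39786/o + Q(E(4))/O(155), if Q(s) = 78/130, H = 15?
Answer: -45882241619/5327468895 ≈ -8.6124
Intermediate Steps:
Q(s) = ⅗ (Q(s) = 78*(1/130) = ⅗)
O(G) = -48*G - 15/G
o = -13859/3 (o = (-1775 - 1*12084)/3 = (-1775 - 12084)/3 = (⅓)*(-13859) = -13859/3 ≈ -4619.7)
39786/o + Q(E(4))/O(155) = 39786/(-13859/3) + 3/(5*(-48*155 - 15/155)) = 39786*(-3/13859) + 3/(5*(-7440 - 15*1/155)) = -119358/13859 + 3/(5*(-7440 - 3/31)) = -119358/13859 + 3/(5*(-230643/31)) = -119358/13859 + (⅗)*(-31/230643) = -119358/13859 - 31/384405 = -45882241619/5327468895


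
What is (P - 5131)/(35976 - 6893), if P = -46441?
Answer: -51572/29083 ≈ -1.7733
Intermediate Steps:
(P - 5131)/(35976 - 6893) = (-46441 - 5131)/(35976 - 6893) = -51572/29083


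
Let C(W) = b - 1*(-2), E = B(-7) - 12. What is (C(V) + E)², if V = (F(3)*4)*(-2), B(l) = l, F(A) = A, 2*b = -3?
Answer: 1369/4 ≈ 342.25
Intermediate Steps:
b = -3/2 (b = (½)*(-3) = -3/2 ≈ -1.5000)
V = -24 (V = (3*4)*(-2) = 12*(-2) = -24)
E = -19 (E = -7 - 12 = -19)
C(W) = ½ (C(W) = -3/2 - 1*(-2) = -3/2 + 2 = ½)
(C(V) + E)² = (½ - 19)² = (-37/2)² = 1369/4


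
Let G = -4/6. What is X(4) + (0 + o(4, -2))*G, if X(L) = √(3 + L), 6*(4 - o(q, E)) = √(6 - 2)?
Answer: -22/9 + √7 ≈ 0.20131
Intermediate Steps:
G = -⅔ (G = -4*⅙ = -⅔ ≈ -0.66667)
o(q, E) = 11/3 (o(q, E) = 4 - √(6 - 2)/6 = 4 - √4/6 = 4 - ⅙*2 = 4 - ⅓ = 11/3)
X(4) + (0 + o(4, -2))*G = √(3 + 4) + (0 + 11/3)*(-⅔) = √7 + (11/3)*(-⅔) = √7 - 22/9 = -22/9 + √7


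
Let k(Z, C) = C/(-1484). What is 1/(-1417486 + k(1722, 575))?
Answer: -1484/2103549799 ≈ -7.0547e-7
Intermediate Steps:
k(Z, C) = -C/1484 (k(Z, C) = C*(-1/1484) = -C/1484)
1/(-1417486 + k(1722, 575)) = 1/(-1417486 - 1/1484*575) = 1/(-1417486 - 575/1484) = 1/(-2103549799/1484) = -1484/2103549799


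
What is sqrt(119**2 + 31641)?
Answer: sqrt(45802) ≈ 214.01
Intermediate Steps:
sqrt(119**2 + 31641) = sqrt(14161 + 31641) = sqrt(45802)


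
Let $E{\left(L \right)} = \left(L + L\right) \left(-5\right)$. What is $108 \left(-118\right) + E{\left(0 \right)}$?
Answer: $-12744$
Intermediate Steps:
$E{\left(L \right)} = - 10 L$ ($E{\left(L \right)} = 2 L \left(-5\right) = - 10 L$)
$108 \left(-118\right) + E{\left(0 \right)} = 108 \left(-118\right) - 0 = -12744 + 0 = -12744$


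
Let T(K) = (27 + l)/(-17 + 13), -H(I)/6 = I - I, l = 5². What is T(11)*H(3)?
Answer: 0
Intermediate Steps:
l = 25
H(I) = 0 (H(I) = -6*(I - I) = -6*0 = 0)
T(K) = -13 (T(K) = (27 + 25)/(-17 + 13) = 52/(-4) = 52*(-¼) = -13)
T(11)*H(3) = -13*0 = 0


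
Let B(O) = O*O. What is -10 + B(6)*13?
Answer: 458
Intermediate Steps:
B(O) = O²
-10 + B(6)*13 = -10 + 6²*13 = -10 + 36*13 = -10 + 468 = 458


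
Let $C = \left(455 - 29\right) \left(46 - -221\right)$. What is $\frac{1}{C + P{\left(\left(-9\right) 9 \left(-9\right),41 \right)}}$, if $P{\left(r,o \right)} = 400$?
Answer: $\frac{1}{114142} \approx 8.761 \cdot 10^{-6}$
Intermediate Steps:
$C = 113742$ ($C = 426 \left(46 + 221\right) = 426 \cdot 267 = 113742$)
$\frac{1}{C + P{\left(\left(-9\right) 9 \left(-9\right),41 \right)}} = \frac{1}{113742 + 400} = \frac{1}{114142}$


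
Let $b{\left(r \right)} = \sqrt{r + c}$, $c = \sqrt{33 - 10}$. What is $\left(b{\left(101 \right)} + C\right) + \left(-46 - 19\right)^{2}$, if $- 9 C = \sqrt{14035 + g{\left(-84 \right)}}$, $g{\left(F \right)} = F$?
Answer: $4225 + \sqrt{101 + \sqrt{23}} - \frac{\sqrt{13951}}{9} \approx 4222.2$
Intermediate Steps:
$c = \sqrt{23} \approx 4.7958$
$C = - \frac{\sqrt{13951}}{9}$ ($C = - \frac{\sqrt{14035 - 84}}{9} = - \frac{\sqrt{13951}}{9} \approx -13.124$)
$b{\left(r \right)} = \sqrt{r + \sqrt{23}}$
$\left(b{\left(101 \right)} + C\right) + \left(-46 - 19\right)^{2} = \left(\sqrt{101 + \sqrt{23}} - \frac{\sqrt{13951}}{9}\right) + \left(-46 - 19\right)^{2} = \left(\sqrt{101 + \sqrt{23}} - \frac{\sqrt{13951}}{9}\right) + \left(-65\right)^{2} = \left(\sqrt{101 + \sqrt{23}} - \frac{\sqrt{13951}}{9}\right) + 4225 = 4225 + \sqrt{101 + \sqrt{23}} - \frac{\sqrt{13951}}{9}$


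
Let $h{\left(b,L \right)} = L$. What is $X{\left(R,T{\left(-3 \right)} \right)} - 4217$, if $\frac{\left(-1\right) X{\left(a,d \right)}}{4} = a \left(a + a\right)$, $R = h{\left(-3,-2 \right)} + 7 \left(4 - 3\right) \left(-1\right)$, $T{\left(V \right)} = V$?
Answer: $-4865$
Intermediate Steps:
$R = -9$ ($R = -2 + 7 \left(4 - 3\right) \left(-1\right) = -2 + 7 \cdot 1 \left(-1\right) = -2 + 7 \left(-1\right) = -2 - 7 = -9$)
$X{\left(a,d \right)} = - 8 a^{2}$ ($X{\left(a,d \right)} = - 4 a \left(a + a\right) = - 4 a 2 a = - 4 \cdot 2 a^{2} = - 8 a^{2}$)
$X{\left(R,T{\left(-3 \right)} \right)} - 4217 = - 8 \left(-9\right)^{2} - 4217 = \left(-8\right) 81 - 4217 = -648 - 4217 = -4865$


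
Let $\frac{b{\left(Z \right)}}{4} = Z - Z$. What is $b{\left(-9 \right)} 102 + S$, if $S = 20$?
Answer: $20$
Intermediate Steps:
$b{\left(Z \right)} = 0$ ($b{\left(Z \right)} = 4 \left(Z - Z\right) = 4 \cdot 0 = 0$)
$b{\left(-9 \right)} 102 + S = 0 \cdot 102 + 20 = 0 + 20 = 20$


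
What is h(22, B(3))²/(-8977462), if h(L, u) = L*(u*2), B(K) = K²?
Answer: -78408/4488731 ≈ -0.017468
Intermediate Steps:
h(L, u) = 2*L*u (h(L, u) = L*(2*u) = 2*L*u)
h(22, B(3))²/(-8977462) = (2*22*3²)²/(-8977462) = (2*22*9)²*(-1/8977462) = 396²*(-1/8977462) = 156816*(-1/8977462) = -78408/4488731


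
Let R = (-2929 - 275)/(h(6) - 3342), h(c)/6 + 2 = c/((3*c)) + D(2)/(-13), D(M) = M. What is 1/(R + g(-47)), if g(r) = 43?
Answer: 10897/478984 ≈ 0.022750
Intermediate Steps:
h(c) = -142/13 (h(c) = -12 + 6*(c/((3*c)) + 2/(-13)) = -12 + 6*(c*(1/(3*c)) + 2*(-1/13)) = -12 + 6*(⅓ - 2/13) = -12 + 6*(7/39) = -12 + 14/13 = -142/13)
R = 10413/10897 (R = (-2929 - 275)/(-142/13 - 3342) = -3204/(-43588/13) = -3204*(-13/43588) = 10413/10897 ≈ 0.95558)
1/(R + g(-47)) = 1/(10413/10897 + 43) = 1/(478984/10897) = 10897/478984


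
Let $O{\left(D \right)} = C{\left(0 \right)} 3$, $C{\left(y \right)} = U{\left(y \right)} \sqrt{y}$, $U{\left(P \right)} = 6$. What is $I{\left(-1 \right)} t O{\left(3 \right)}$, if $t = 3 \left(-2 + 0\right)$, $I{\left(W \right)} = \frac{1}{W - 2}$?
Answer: $0$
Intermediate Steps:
$I{\left(W \right)} = \frac{1}{-2 + W}$
$C{\left(y \right)} = 6 \sqrt{y}$
$O{\left(D \right)} = 0$ ($O{\left(D \right)} = 6 \sqrt{0} \cdot 3 = 6 \cdot 0 \cdot 3 = 0 \cdot 3 = 0$)
$t = -6$ ($t = 3 \left(-2\right) = -6$)
$I{\left(-1 \right)} t O{\left(3 \right)} = \frac{1}{-2 - 1} \left(-6\right) 0 = \frac{1}{-3} \left(-6\right) 0 = \left(- \frac{1}{3}\right) \left(-6\right) 0 = 2 \cdot 0 = 0$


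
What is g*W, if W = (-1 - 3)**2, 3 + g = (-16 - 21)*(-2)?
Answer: 1136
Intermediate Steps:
g = 71 (g = -3 + (-16 - 21)*(-2) = -3 - 37*(-2) = -3 + 74 = 71)
W = 16 (W = (-4)**2 = 16)
g*W = 71*16 = 1136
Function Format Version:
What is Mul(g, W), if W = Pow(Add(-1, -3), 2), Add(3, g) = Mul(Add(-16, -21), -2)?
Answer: 1136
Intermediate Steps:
g = 71 (g = Add(-3, Mul(Add(-16, -21), -2)) = Add(-3, Mul(-37, -2)) = Add(-3, 74) = 71)
W = 16 (W = Pow(-4, 2) = 16)
Mul(g, W) = Mul(71, 16) = 1136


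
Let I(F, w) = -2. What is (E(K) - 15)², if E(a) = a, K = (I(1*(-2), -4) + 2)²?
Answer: 225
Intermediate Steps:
K = 0 (K = (-2 + 2)² = 0² = 0)
(E(K) - 15)² = (0 - 15)² = (-15)² = 225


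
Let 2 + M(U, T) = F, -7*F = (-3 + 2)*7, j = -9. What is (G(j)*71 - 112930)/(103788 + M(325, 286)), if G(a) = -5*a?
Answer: -109735/103787 ≈ -1.0573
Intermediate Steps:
F = 1 (F = -(-3 + 2)*7/7 = -(-1)*7/7 = -⅐*(-7) = 1)
M(U, T) = -1 (M(U, T) = -2 + 1 = -1)
(G(j)*71 - 112930)/(103788 + M(325, 286)) = (-5*(-9)*71 - 112930)/(103788 - 1) = (45*71 - 112930)/103787 = (3195 - 112930)*(1/103787) = -109735*1/103787 = -109735/103787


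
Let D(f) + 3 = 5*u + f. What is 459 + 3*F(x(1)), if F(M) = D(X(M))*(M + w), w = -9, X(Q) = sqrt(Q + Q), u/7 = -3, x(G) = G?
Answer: 3051 - 24*sqrt(2) ≈ 3017.1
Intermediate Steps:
u = -21 (u = 7*(-3) = -21)
X(Q) = sqrt(2)*sqrt(Q) (X(Q) = sqrt(2*Q) = sqrt(2)*sqrt(Q))
D(f) = -108 + f (D(f) = -3 + (5*(-21) + f) = -3 + (-105 + f) = -108 + f)
F(M) = (-108 + sqrt(2)*sqrt(M))*(-9 + M) (F(M) = (-108 + sqrt(2)*sqrt(M))*(M - 9) = (-108 + sqrt(2)*sqrt(M))*(-9 + M))
459 + 3*F(x(1)) = 459 + 3*((-108 + sqrt(2)*sqrt(1))*(-9 + 1)) = 459 + 3*((-108 + sqrt(2)*1)*(-8)) = 459 + 3*((-108 + sqrt(2))*(-8)) = 459 + 3*(864 - 8*sqrt(2)) = 459 + (2592 - 24*sqrt(2)) = 3051 - 24*sqrt(2)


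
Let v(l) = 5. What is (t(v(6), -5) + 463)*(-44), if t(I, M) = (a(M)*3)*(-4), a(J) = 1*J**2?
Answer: -7172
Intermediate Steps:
a(J) = J**2
t(I, M) = -12*M**2 (t(I, M) = (M**2*3)*(-4) = (3*M**2)*(-4) = -12*M**2)
(t(v(6), -5) + 463)*(-44) = (-12*(-5)**2 + 463)*(-44) = (-12*25 + 463)*(-44) = (-300 + 463)*(-44) = 163*(-44) = -7172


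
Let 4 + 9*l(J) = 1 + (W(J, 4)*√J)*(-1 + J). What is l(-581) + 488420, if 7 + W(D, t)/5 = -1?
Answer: 1465259/3 + 7760*I*√581/3 ≈ 4.8842e+5 + 62349.0*I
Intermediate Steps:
W(D, t) = -40 (W(D, t) = -35 + 5*(-1) = -35 - 5 = -40)
l(J) = -⅓ - 40*√J*(-1 + J)/9 (l(J) = -4/9 + (1 + (-40*√J)*(-1 + J))/9 = -4/9 + (1 - 40*√J*(-1 + J))/9 = -4/9 + (⅑ - 40*√J*(-1 + J)/9) = -⅓ - 40*√J*(-1 + J)/9)
l(-581) + 488420 = (-⅓ - (-23240)*I*√581/9 + 40*√(-581)/9) + 488420 = (-⅓ - (-23240)*I*√581/9 + 40*(I*√581)/9) + 488420 = (-⅓ + 23240*I*√581/9 + 40*I*√581/9) + 488420 = (-⅓ + 7760*I*√581/3) + 488420 = 1465259/3 + 7760*I*√581/3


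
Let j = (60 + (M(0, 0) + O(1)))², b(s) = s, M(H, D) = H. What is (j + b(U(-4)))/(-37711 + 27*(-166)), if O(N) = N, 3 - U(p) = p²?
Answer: -3708/42193 ≈ -0.087882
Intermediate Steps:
U(p) = 3 - p²
j = 3721 (j = (60 + (0 + 1))² = (60 + 1)² = 61² = 3721)
(j + b(U(-4)))/(-37711 + 27*(-166)) = (3721 + (3 - 1*(-4)²))/(-37711 + 27*(-166)) = (3721 + (3 - 1*16))/(-37711 - 4482) = (3721 + (3 - 16))/(-42193) = (3721 - 13)*(-1/42193) = 3708*(-1/42193) = -3708/42193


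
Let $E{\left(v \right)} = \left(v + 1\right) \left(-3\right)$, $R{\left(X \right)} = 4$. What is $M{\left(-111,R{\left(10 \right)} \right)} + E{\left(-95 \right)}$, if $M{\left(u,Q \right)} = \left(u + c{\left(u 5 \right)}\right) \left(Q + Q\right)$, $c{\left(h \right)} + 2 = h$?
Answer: $-5062$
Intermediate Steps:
$c{\left(h \right)} = -2 + h$
$E{\left(v \right)} = -3 - 3 v$ ($E{\left(v \right)} = \left(1 + v\right) \left(-3\right) = -3 - 3 v$)
$M{\left(u,Q \right)} = 2 Q \left(-2 + 6 u\right)$ ($M{\left(u,Q \right)} = \left(u + \left(-2 + u 5\right)\right) \left(Q + Q\right) = \left(u + \left(-2 + 5 u\right)\right) 2 Q = \left(-2 + 6 u\right) 2 Q = 2 Q \left(-2 + 6 u\right)$)
$M{\left(-111,R{\left(10 \right)} \right)} + E{\left(-95 \right)} = 4 \cdot 4 \left(-1 + 3 \left(-111\right)\right) - -282 = 4 \cdot 4 \left(-1 - 333\right) + \left(-3 + 285\right) = 4 \cdot 4 \left(-334\right) + 282 = -5344 + 282 = -5062$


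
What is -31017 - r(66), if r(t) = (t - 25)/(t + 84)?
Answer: -4652591/150 ≈ -31017.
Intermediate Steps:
r(t) = (-25 + t)/(84 + t)
-31017 - r(66) = -31017 - (-25 + 66)/(84 + 66) = -31017 - 41/150 = -4652591/150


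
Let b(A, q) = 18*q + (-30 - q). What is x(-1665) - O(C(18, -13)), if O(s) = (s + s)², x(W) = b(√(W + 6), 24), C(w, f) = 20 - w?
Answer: 362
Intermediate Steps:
b(A, q) = -30 + 17*q
x(W) = 378 (x(W) = -30 + 17*24 = -30 + 408 = 378)
O(s) = 4*s² (O(s) = (2*s)² = 4*s²)
x(-1665) - O(C(18, -13)) = 378 - 4*(20 - 1*18)² = 378 - 4*(20 - 18)² = 378 - 4*2² = 378 - 4*4 = 378 - 1*16 = 378 - 16 = 362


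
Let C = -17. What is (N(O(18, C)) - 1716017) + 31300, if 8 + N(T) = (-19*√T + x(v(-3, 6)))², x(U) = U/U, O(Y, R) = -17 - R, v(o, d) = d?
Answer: -1684724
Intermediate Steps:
x(U) = 1
N(T) = -8 + (1 - 19*√T)² (N(T) = -8 + (-19*√T + 1)² = -8 + (1 - 19*√T)²)
(N(O(18, C)) - 1716017) + 31300 = ((-8 + (-1 + 19*√(-17 - 1*(-17)))²) - 1716017) + 31300 = ((-8 + (-1 + 19*√(-17 + 17))²) - 1716017) + 31300 = ((-8 + (-1 + 19*√0)²) - 1716017) + 31300 = ((-8 + (-1 + 19*0)²) - 1716017) + 31300 = ((-8 + (-1 + 0)²) - 1716017) + 31300 = ((-8 + (-1)²) - 1716017) + 31300 = ((-8 + 1) - 1716017) + 31300 = (-7 - 1716017) + 31300 = -1716024 + 31300 = -1684724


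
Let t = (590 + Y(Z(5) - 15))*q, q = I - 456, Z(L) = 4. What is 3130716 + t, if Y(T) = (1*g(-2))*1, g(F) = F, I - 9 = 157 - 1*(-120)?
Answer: 3030756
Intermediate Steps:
I = 286 (I = 9 + (157 - 1*(-120)) = 9 + (157 + 120) = 9 + 277 = 286)
q = -170 (q = 286 - 456 = -170)
Y(T) = -2 (Y(T) = (1*(-2))*1 = -2*1 = -2)
t = -99960 (t = (590 - 2)*(-170) = 588*(-170) = -99960)
3130716 + t = 3130716 - 99960 = 3030756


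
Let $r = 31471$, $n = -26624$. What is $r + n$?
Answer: $4847$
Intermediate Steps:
$r + n = 31471 - 26624 = 4847$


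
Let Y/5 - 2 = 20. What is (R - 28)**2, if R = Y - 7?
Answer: 5625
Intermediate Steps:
Y = 110 (Y = 10 + 5*20 = 10 + 100 = 110)
R = 103 (R = 110 - 7 = 103)
(R - 28)**2 = (103 - 28)**2 = 75**2 = 5625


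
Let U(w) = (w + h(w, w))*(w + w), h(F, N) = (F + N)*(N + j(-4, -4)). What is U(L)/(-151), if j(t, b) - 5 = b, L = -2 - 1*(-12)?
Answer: -4600/151 ≈ -30.464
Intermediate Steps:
L = 10 (L = -2 + 12 = 10)
j(t, b) = 5 + b
h(F, N) = (1 + N)*(F + N) (h(F, N) = (F + N)*(N + (5 - 4)) = (F + N)*(N + 1) = (F + N)*(1 + N) = (1 + N)*(F + N))
U(w) = 2*w*(2*w**2 + 3*w) (U(w) = (w + (w + w + w**2 + w*w))*(w + w) = (w + (w + w + w**2 + w**2))*(2*w) = (w + (2*w + 2*w**2))*(2*w) = (2*w**2 + 3*w)*(2*w) = 2*w*(2*w**2 + 3*w))
U(L)/(-151) = (10**2*(6 + 4*10))/(-151) = (100*(6 + 40))*(-1/151) = (100*46)*(-1/151) = 4600*(-1/151) = -4600/151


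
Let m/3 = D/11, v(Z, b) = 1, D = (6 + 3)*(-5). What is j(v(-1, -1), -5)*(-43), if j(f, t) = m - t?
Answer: 3440/11 ≈ 312.73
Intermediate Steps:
D = -45 (D = 9*(-5) = -45)
m = -135/11 (m = 3*(-45/11) = -135/11 ≈ -12.273)
j(f, t) = -135/11 - t
j(v(-1, -1), -5)*(-43) = (-135/11 - 1*(-5))*(-43) = (-135/11 + 5)*(-43) = -80/11*(-43) = 3440/11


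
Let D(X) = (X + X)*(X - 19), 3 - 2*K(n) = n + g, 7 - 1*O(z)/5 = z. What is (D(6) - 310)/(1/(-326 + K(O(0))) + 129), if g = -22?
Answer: -77123/21349 ≈ -3.6125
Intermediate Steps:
O(z) = 35 - 5*z
K(n) = 25/2 - n/2 (K(n) = 3/2 - (n - 22)/2 = 3/2 - (-22 + n)/2 = 3/2 + (11 - n/2) = 25/2 - n/2)
D(X) = 2*X*(-19 + X) (D(X) = (2*X)*(-19 + X) = 2*X*(-19 + X))
(D(6) - 310)/(1/(-326 + K(O(0))) + 129) = (2*6*(-19 + 6) - 310)/(1/(-326 + (25/2 - (35 - 5*0)/2)) + 129) = (2*6*(-13) - 310)/(1/(-326 + (25/2 - (35 + 0)/2)) + 129) = (-156 - 310)/(1/(-326 + (25/2 - ½*35)) + 129) = -466/(1/(-326 + (25/2 - 35/2)) + 129) = -466/(1/(-326 - 5) + 129) = -466/(1/(-331) + 129) = -466/(-1/331 + 129) = -466/42698/331 = -466*331/42698 = -77123/21349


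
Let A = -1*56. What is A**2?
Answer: 3136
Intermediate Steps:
A = -56
A**2 = (-56)**2 = 3136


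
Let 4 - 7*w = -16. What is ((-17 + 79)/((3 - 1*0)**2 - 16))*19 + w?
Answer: -1158/7 ≈ -165.43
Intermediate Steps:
w = 20/7 (w = 4/7 - 1/7*(-16) = 4/7 + 16/7 = 20/7 ≈ 2.8571)
((-17 + 79)/((3 - 1*0)**2 - 16))*19 + w = ((-17 + 79)/((3 - 1*0)**2 - 16))*19 + 20/7 = (62/((3 + 0)**2 - 16))*19 + 20/7 = (62/(3**2 - 16))*19 + 20/7 = (62/(9 - 16))*19 + 20/7 = (62/(-7))*19 + 20/7 = (62*(-1/7))*19 + 20/7 = -62/7*19 + 20/7 = -1178/7 + 20/7 = -1158/7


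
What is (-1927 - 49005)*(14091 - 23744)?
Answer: 491646596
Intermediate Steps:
(-1927 - 49005)*(14091 - 23744) = -50932*(-9653) = 491646596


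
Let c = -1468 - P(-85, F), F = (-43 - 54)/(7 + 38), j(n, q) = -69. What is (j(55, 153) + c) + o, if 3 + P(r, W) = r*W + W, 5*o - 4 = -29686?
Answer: -114772/15 ≈ -7651.5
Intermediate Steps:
o = -29682/5 (o = 4/5 + (1/5)*(-29686) = 4/5 - 29686/5 = -29682/5 ≈ -5936.4)
F = -97/45 ≈ -2.1556
P(r, W) = -3 + W + W*r (P(r, W) = -3 + (r*W + W) = -3 + (W*r + W) = -3 + (W + W*r) = -3 + W + W*r)
c = -24691/15 (c = -1468 - (-3 - 97/45 - 97/45*(-85)) = -1468 - (-3 - 97/45 + 1649/9) = -1468 - 1*2671/15 = -1468 - 2671/15 = -24691/15 ≈ -1646.1)
(j(55, 153) + c) + o = (-69 - 24691/15) - 29682/5 = -25726/15 - 29682/5 = -114772/15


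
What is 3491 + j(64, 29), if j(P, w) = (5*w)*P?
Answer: 12771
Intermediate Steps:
j(P, w) = 5*P*w
3491 + j(64, 29) = 3491 + 5*64*29 = 3491 + 9280 = 12771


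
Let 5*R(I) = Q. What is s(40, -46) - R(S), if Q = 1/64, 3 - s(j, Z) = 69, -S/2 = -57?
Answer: -21121/320 ≈ -66.003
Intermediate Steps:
S = 114 (S = -2*(-57) = 114)
s(j, Z) = -66 (s(j, Z) = 3 - 1*69 = 3 - 69 = -66)
Q = 1/64 ≈ 0.015625
R(I) = 1/320 (R(I) = (1/5)*(1/64) = 1/320)
s(40, -46) - R(S) = -66 - 1*1/320 = -66 - 1/320 = -21121/320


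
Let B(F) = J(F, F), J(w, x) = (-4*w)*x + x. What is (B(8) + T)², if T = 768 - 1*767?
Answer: 61009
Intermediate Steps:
T = 1 (T = 768 - 767 = 1)
J(w, x) = x - 4*w*x (J(w, x) = -4*w*x + x = x - 4*w*x)
B(F) = F*(1 - 4*F)
(B(8) + T)² = (8*(1 - 4*8) + 1)² = (8*(1 - 32) + 1)² = (8*(-31) + 1)² = (-248 + 1)² = (-247)² = 61009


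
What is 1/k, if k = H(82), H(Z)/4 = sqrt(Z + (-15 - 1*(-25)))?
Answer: sqrt(23)/184 ≈ 0.026064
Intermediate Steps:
H(Z) = 4*sqrt(10 + Z) (H(Z) = 4*sqrt(Z + (-15 - 1*(-25))) = 4*sqrt(Z + (-15 + 25)) = 4*sqrt(Z + 10) = 4*sqrt(10 + Z))
k = 8*sqrt(23) (k = 4*sqrt(10 + 82) = 4*sqrt(92) = 4*(2*sqrt(23)) = 8*sqrt(23) ≈ 38.367)
1/k = 1/(8*sqrt(23)) = sqrt(23)/184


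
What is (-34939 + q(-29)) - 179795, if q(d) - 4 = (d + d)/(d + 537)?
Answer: -54541449/254 ≈ -2.1473e+5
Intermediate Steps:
q(d) = 4 + 2*d/(537 + d) (q(d) = 4 + (d + d)/(d + 537) = 4 + (2*d)/(537 + d) = 4 + 2*d/(537 + d))
(-34939 + q(-29)) - 179795 = (-34939 + 6*(358 - 29)/(537 - 29)) - 179795 = (-34939 + 6*329/508) - 179795 = (-34939 + 6*(1/508)*329) - 179795 = (-34939 + 987/254) - 179795 = -8873519/254 - 179795 = -54541449/254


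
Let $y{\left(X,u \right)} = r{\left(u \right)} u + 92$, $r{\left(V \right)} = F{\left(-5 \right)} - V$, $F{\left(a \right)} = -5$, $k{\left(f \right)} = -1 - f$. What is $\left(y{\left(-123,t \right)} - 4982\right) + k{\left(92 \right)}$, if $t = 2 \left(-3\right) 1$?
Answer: $-4989$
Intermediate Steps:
$t = -6$ ($t = \left(-6\right) 1 = -6$)
$r{\left(V \right)} = -5 - V$
$y{\left(X,u \right)} = 92 + u \left(-5 - u\right)$ ($y{\left(X,u \right)} = \left(-5 - u\right) u + 92 = u \left(-5 - u\right) + 92 = 92 + u \left(-5 - u\right)$)
$\left(y{\left(-123,t \right)} - 4982\right) + k{\left(92 \right)} = \left(\left(92 - - 6 \left(5 - 6\right)\right) - 4982\right) - 93 = \left(\left(92 - \left(-6\right) \left(-1\right)\right) - 4982\right) - 93 = \left(\left(92 - 6\right) - 4982\right) - 93 = \left(86 - 4982\right) - 93 = -4896 - 93 = -4989$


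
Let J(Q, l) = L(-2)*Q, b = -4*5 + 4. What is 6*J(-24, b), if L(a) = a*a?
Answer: -576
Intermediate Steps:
L(a) = a²
b = -16 (b = -20 + 4 = -16)
J(Q, l) = 4*Q (J(Q, l) = (-2)²*Q = 4*Q)
6*J(-24, b) = 6*(4*(-24)) = 6*(-96) = -576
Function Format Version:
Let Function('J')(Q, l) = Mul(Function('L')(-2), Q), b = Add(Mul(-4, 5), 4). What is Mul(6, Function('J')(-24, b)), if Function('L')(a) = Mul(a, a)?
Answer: -576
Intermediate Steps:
Function('L')(a) = Pow(a, 2)
b = -16 (b = Add(-20, 4) = -16)
Function('J')(Q, l) = Mul(4, Q) (Function('J')(Q, l) = Mul(Pow(-2, 2), Q) = Mul(4, Q))
Mul(6, Function('J')(-24, b)) = Mul(6, Mul(4, -24)) = Mul(6, -96) = -576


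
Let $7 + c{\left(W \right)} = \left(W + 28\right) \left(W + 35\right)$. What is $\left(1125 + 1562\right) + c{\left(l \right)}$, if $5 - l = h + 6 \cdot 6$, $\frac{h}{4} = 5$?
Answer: $3048$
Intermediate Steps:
$h = 20$ ($h = 4 \cdot 5 = 20$)
$l = -51$ ($l = 5 - \left(20 + 6 \cdot 6\right) = 5 - \left(20 + 36\right) = 5 - 56 = -51$)
$c{\left(W \right)} = -7 + \left(28 + W\right) \left(35 + W\right)$ ($c{\left(W \right)} = -7 + \left(W + 28\right) \left(W + 35\right) = -7 + \left(28 + W\right) \left(35 + W\right)$)
$\left(1125 + 1562\right) + c{\left(l \right)} = \left(1125 + 1562\right) + \left(973 + \left(-51\right)^{2} + 63 \left(-51\right)\right) = 2687 + \left(973 + 2601 - 3213\right) = 2687 + 361 = 3048$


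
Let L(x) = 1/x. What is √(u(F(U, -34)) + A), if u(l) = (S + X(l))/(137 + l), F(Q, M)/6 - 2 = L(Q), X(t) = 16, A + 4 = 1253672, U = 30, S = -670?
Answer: √174420965317/373 ≈ 1119.7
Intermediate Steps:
A = 1253668 (A = -4 + 1253672 = 1253668)
F(Q, M) = 12 + 6/Q
u(l) = -654/(137 + l) (u(l) = (-670 + 16)/(137 + l) = -654/(137 + l))
√(u(F(U, -34)) + A) = √(-654/(137 + (12 + 6/30)) + 1253668) = √(-654/(137 + (12 + 6*(1/30))) + 1253668) = √(-654/(137 + (12 + ⅕)) + 1253668) = √(-654/(137 + 61/5) + 1253668) = √(-654/746/5 + 1253668) = √(-654*5/746 + 1253668) = √(-1635/373 + 1253668) = √(467616529/373) = √174420965317/373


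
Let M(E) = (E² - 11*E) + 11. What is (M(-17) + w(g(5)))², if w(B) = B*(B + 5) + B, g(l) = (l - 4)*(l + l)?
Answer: 418609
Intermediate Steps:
M(E) = 11 + E² - 11*E
g(l) = 2*l*(-4 + l) (g(l) = (-4 + l)*(2*l) = 2*l*(-4 + l))
w(B) = B + B*(5 + B) (w(B) = B*(5 + B) + B = B + B*(5 + B))
(M(-17) + w(g(5)))² = ((11 + (-17)² - 11*(-17)) + (2*5*(-4 + 5))*(6 + 2*5*(-4 + 5)))² = ((11 + 289 + 187) + (2*5*1)*(6 + 2*5*1))² = (487 + 10*(6 + 10))² = (487 + 10*16)² = (487 + 160)² = 647² = 418609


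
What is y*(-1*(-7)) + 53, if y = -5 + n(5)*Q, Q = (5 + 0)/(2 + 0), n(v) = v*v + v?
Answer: 543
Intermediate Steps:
n(v) = v + v**2 (n(v) = v**2 + v = v + v**2)
Q = 5/2 ≈ 2.5000
y = 70 (y = -5 + (5*(1 + 5))*(5/2) = -5 + (5*6)*(5/2) = -5 + 30*(5/2) = -5 + 75 = 70)
y*(-1*(-7)) + 53 = 70*(-1*(-7)) + 53 = 70*7 + 53 = 490 + 53 = 543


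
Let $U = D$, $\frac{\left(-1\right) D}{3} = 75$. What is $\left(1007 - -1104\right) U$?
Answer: $-474975$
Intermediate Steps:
$D = -225$ ($D = \left(-3\right) 75 = -225$)
$U = -225$
$\left(1007 - -1104\right) U = \left(1007 - -1104\right) \left(-225\right) = \left(1007 + 1104\right) \left(-225\right) = 2111 \left(-225\right) = -474975$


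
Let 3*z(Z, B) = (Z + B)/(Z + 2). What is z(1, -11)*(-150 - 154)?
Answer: 3040/9 ≈ 337.78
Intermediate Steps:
z(Z, B) = (B + Z)/(3*(2 + Z)) (z(Z, B) = ((Z + B)/(Z + 2))/3 = ((B + Z)/(2 + Z))/3 = (B + Z)/(3*(2 + Z)))
z(1, -11)*(-150 - 154) = ((-11 + 1)/(3*(2 + 1)))*(-150 - 154) = ((⅓)*(-10)/3)*(-304) = ((⅓)*(⅓)*(-10))*(-304) = -10/9*(-304) = 3040/9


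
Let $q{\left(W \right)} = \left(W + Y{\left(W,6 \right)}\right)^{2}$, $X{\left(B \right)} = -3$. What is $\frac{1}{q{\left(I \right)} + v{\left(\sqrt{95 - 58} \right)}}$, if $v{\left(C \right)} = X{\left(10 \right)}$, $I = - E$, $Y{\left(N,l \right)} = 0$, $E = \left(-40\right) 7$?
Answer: $\frac{1}{78397} \approx 1.2756 \cdot 10^{-5}$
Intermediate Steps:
$E = -280$
$I = 280$ ($I = \left(-1\right) \left(-280\right) = 280$)
$v{\left(C \right)} = -3$
$q{\left(W \right)} = W^{2}$ ($q{\left(W \right)} = \left(W + 0\right)^{2} = W^{2}$)
$\frac{1}{q{\left(I \right)} + v{\left(\sqrt{95 - 58} \right)}} = \frac{1}{280^{2} - 3} = \frac{1}{78400 - 3} = \frac{1}{78397}$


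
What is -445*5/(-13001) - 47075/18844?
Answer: -81442025/34998692 ≈ -2.3270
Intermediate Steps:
-445*5/(-13001) - 47075/18844 = -2225*(-1/13001) - 47075*1/18844 = 2225/13001 - 6725/2692 = -81442025/34998692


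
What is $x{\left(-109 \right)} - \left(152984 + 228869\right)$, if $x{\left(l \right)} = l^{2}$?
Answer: $-369972$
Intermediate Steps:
$x{\left(-109 \right)} - \left(152984 + 228869\right) = \left(-109\right)^{2} - \left(152984 + 228869\right) = 11881 - 381853 = -369972$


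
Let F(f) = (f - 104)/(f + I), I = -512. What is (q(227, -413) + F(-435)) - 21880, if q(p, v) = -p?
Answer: -20934790/947 ≈ -22106.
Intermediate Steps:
F(f) = (-104 + f)/(-512 + f) (F(f) = (f - 104)/(f - 512) = (-104 + f)/(-512 + f))
(q(227, -413) + F(-435)) - 21880 = (-1*227 + (-104 - 435)/(-512 - 435)) - 21880 = (-227 - 539/(-947)) - 21880 = (-227 - 1/947*(-539)) - 21880 = (-227 + 539/947) - 21880 = -214430/947 - 21880 = -20934790/947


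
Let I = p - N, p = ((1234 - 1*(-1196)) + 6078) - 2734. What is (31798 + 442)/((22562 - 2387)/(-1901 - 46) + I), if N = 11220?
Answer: -20923760/3541179 ≈ -5.9087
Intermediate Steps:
p = 5774 (p = ((1234 + 1196) + 6078) - 2734 = (2430 + 6078) - 2734 = 8508 - 2734 = 5774)
I = -5446 (I = 5774 - 1*11220 = 5774 - 11220 = -5446)
(31798 + 442)/((22562 - 2387)/(-1901 - 46) + I) = (31798 + 442)/((22562 - 2387)/(-1901 - 46) - 5446) = 32240/(20175/(-1947) - 5446) = 32240/(20175*(-1/1947) - 5446) = 32240/(-6725/649 - 5446) = 32240/(-3541179/649) = 32240*(-649/3541179) = -20923760/3541179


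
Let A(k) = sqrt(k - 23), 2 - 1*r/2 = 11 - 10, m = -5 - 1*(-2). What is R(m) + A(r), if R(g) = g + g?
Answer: -6 + I*sqrt(21) ≈ -6.0 + 4.5826*I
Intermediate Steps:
m = -3 (m = -5 + 2 = -3)
R(g) = 2*g
r = 2 (r = 4 - 2*(11 - 10) = 4 - 2*1 = 4 - 2 = 2)
A(k) = sqrt(-23 + k)
R(m) + A(r) = 2*(-3) + sqrt(-23 + 2) = -6 + sqrt(-21) = -6 + I*sqrt(21)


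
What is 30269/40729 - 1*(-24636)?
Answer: 1003429913/40729 ≈ 24637.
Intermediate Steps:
30269/40729 - 1*(-24636) = 30269*(1/40729) + 24636 = 30269/40729 + 24636 = 1003429913/40729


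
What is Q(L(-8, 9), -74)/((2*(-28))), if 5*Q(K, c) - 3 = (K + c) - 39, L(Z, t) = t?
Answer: 101/280 ≈ 0.36071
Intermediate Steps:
Q(K, c) = -36/5 + K/5 + c/5 (Q(K, c) = ⅗ + ((K + c) - 39)/5 = ⅗ + (-39 + K + c)/5 = ⅗ + (-39/5 + K/5 + c/5) = -36/5 + K/5 + c/5)
Q(L(-8, 9), -74)/((2*(-28))) = (-36/5 + (⅕)*9 + (⅕)*(-74))/((2*(-28))) = (-36/5 + 9/5 - 74/5)/(-56) = -101/5*(-1/56) = 101/280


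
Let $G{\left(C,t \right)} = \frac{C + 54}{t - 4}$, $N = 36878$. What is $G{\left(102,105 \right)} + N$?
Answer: $\frac{3724834}{101} \approx 36880.0$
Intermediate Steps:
$G{\left(C,t \right)} = \frac{54 + C}{-4 + t}$
$G{\left(102,105 \right)} + N = \frac{54 + 102}{-4 + 105} + 36878 = \frac{1}{101} \cdot 156 + 36878 = \frac{156}{101} + 36878 = \frac{3724834}{101}$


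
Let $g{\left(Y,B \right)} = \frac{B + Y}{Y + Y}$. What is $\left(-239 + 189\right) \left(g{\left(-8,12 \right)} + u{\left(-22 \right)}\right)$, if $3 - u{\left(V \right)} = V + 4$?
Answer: $- \frac{2075}{2} \approx -1037.5$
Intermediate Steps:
$g{\left(Y,B \right)} = \frac{B + Y}{2 Y}$
$u{\left(V \right)} = -1 - V$ ($u{\left(V \right)} = 3 - \left(V + 4\right) = 3 - \left(4 + V\right) = -1 - V$)
$\left(-239 + 189\right) \left(g{\left(-8,12 \right)} + u{\left(-22 \right)}\right) = \left(-239 + 189\right) \left(\frac{12 - 8}{2 \left(-8\right)} - -21\right) = - 50 \left(\frac{1}{2} \left(- \frac{1}{8}\right) 4 + \left(-1 + 22\right)\right) = - 50 \left(- \frac{1}{4} + 21\right) = \left(-50\right) \frac{83}{4} = - \frac{2075}{2}$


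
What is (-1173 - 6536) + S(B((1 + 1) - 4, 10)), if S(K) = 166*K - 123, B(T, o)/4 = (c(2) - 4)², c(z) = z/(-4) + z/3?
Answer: 17326/9 ≈ 1925.1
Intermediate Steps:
c(z) = z/12 (c(z) = z*(-¼) + z*(⅓) = -z/4 + z/3 = z/12)
B(T, o) = 529/9 (B(T, o) = 4*((1/12)*2 - 4)² = 4*(⅙ - 4)² = 4*(-23/6)² = 4*(529/36) = 529/9)
S(K) = -123 + 166*K
(-1173 - 6536) + S(B((1 + 1) - 4, 10)) = (-1173 - 6536) + (-123 + 166*(529/9)) = -7709 + (-123 + 87814/9) = -7709 + 86707/9 = 17326/9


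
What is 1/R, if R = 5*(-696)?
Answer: -1/3480 ≈ -0.00028736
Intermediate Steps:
R = -3480
1/R = 1/(-3480) = -1/3480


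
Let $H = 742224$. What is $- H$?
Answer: $-742224$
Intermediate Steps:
$- H = \left(-1\right) 742224 = -742224$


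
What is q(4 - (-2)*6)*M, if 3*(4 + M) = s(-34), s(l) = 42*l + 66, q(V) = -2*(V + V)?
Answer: 29312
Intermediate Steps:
q(V) = -4*V
s(l) = 66 + 42*l
M = -458 (M = -4 + (66 + 42*(-34))/3 = -4 + (66 - 1428)/3 = -4 + (⅓)*(-1362) = -4 - 454 = -458)
q(4 - (-2)*6)*M = -4*(4 - (-2)*6)*(-458) = -4*(4 - 1*(-12))*(-458) = -4*(4 + 12)*(-458) = -4*16*(-458) = -64*(-458) = 29312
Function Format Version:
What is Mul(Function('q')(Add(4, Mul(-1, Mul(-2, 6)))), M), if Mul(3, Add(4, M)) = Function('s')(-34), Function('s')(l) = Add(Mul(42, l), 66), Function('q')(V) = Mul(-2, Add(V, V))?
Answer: 29312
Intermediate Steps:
Function('q')(V) = Mul(-4, V) (Function('q')(V) = Mul(-2, Mul(2, V)) = Mul(-4, V))
Function('s')(l) = Add(66, Mul(42, l))
M = -458 (M = Add(-4, Mul(Rational(1, 3), Add(66, Mul(42, -34)))) = Add(-4, Mul(Rational(1, 3), Add(66, -1428))) = Add(-4, Mul(Rational(1, 3), -1362)) = Add(-4, -454) = -458)
Mul(Function('q')(Add(4, Mul(-1, Mul(-2, 6)))), M) = Mul(Mul(-4, Add(4, Mul(-1, Mul(-2, 6)))), -458) = Mul(Mul(-4, Add(4, Mul(-1, -12))), -458) = Mul(Mul(-4, Add(4, 12)), -458) = Mul(Mul(-4, 16), -458) = Mul(-64, -458) = 29312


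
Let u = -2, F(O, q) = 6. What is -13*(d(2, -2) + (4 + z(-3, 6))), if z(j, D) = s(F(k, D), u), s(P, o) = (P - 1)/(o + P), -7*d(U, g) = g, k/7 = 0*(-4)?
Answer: -2015/28 ≈ -71.964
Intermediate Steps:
k = 0 (k = 7*(0*(-4)) = 7*0 = 0)
d(U, g) = -g/7
s(P, o) = (-1 + P)/(P + o)
z(j, D) = 5/4 (z(j, D) = (-1 + 6)/(6 - 2) = 5/4)
-13*(d(2, -2) + (4 + z(-3, 6))) = -13*(-⅐*(-2) + (4 + 5/4)) = -13*(2/7 + 21/4) = -13*155/28 = -2015/28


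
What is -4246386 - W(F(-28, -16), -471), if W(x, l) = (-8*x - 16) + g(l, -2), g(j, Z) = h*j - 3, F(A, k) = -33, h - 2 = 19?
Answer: -4236740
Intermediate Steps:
h = 21 (h = 2 + 19 = 21)
g(j, Z) = -3 + 21*j (g(j, Z) = 21*j - 3 = -3 + 21*j)
W(x, l) = -19 - 8*x + 21*l (W(x, l) = (-8*x - 16) + (-3 + 21*l) = (-16 - 8*x) + (-3 + 21*l) = -19 - 8*x + 21*l)
-4246386 - W(F(-28, -16), -471) = -4246386 - (-19 - 8*(-33) + 21*(-471)) = -4246386 - (-19 + 264 - 9891) = -4246386 - 1*(-9646) = -4246386 + 9646 = -4236740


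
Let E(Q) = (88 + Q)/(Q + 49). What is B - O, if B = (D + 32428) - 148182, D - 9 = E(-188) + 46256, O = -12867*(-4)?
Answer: -16812923/139 ≈ -1.2096e+5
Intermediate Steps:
E(Q) = (88 + Q)/(49 + Q)
O = 51468
D = 6430935/139 (D = 9 + ((88 - 188)/(49 - 188) + 46256) = 9 + (-100/(-139) + 46256) = 9 + (-1/139*(-100) + 46256) = 9 + (100/139 + 46256) = 9 + 6429684/139 = 6430935/139 ≈ 46266.)
B = -9658871/139 (B = (6430935/139 + 32428) - 148182 = 10938427/139 - 148182 = -9658871/139 ≈ -69488.)
B - O = -9658871/139 - 1*51468 = -9658871/139 - 51468 = -16812923/139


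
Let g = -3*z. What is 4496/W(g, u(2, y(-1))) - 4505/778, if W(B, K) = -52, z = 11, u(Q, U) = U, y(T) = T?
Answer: -933037/10114 ≈ -92.252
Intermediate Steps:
g = -33 (g = -3*11 = -33)
4496/W(g, u(2, y(-1))) - 4505/778 = 4496/(-52) - 4505/778 = 4496*(-1/52) - 4505*1/778 = -1124/13 - 4505/778 = -933037/10114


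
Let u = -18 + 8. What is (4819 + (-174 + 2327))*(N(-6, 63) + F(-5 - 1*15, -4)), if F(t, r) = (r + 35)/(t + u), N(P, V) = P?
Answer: -245182/5 ≈ -49036.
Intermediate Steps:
u = -10
F(t, r) = (35 + r)/(-10 + t) (F(t, r) = (r + 35)/(t - 10) = (35 + r)/(-10 + t))
(4819 + (-174 + 2327))*(N(-6, 63) + F(-5 - 1*15, -4)) = (4819 + (-174 + 2327))*(-6 + (35 - 4)/(-10 + (-5 - 1*15))) = (4819 + 2153)*(-6 + 31/(-10 + (-5 - 15))) = 6972*(-6 + 31/(-10 - 20)) = 6972*(-6 + 31/(-30)) = 6972*(-6 - 1/30*31) = 6972*(-6 - 31/30) = 6972*(-211/30) = -245182/5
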